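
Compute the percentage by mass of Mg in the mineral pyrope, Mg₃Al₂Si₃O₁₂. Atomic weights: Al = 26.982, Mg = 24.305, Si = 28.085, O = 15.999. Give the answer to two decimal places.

18.09 weight percent

M(Mg₃Al₂Si₃O₁₂) = 403.122 g/mol.
Mg contributes 3 × 24.305 = 72.915 g per mole.
72.915/403.122 = 0.1809 → 18.09%.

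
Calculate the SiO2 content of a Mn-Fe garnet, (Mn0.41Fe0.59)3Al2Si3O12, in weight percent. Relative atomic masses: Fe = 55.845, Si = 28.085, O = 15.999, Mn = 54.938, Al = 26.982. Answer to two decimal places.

M((Mn0.41Fe0.59)3Al2Si3O12) = 496.626 g/mol; M(SiO2) = 60.083 g/mol.
Moles SiO2 per formula unit = 3 Si ÷ 1 = 3.0000.
SiO2 fraction = (3.0000 × 60.083) / 496.626 = 180.249/496.626 = 0.3629.

36.29 wt%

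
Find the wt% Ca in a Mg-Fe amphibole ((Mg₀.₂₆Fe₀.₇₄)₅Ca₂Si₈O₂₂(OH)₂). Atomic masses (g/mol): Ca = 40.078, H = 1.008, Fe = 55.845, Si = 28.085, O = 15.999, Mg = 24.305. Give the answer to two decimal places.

8.63 weight percent

Molar mass of (Mg₀.₂₆Fe₀.₇₄)₅Ca₂Si₈O₂₂(OH)₂: 1.30×24.305 + 3.70×55.845 + 2×40.078 + 8×28.085 + 24×15.999 + 2×1.008 = 929.051 g/mol.
Mass of Ca per formula unit: 2 × 40.078 = 80.156 g.
Weight fraction Ca = 80.156 / 929.051 = 0.0863.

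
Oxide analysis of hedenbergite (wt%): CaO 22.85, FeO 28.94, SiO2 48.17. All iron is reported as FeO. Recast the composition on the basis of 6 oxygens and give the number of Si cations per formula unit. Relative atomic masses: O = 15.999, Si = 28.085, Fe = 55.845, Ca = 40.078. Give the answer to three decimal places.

22.85 wt% CaO ÷ 56.077 g/mol = 0.40748 mol, giving 0.40748 Ca and 0.40748 O.
28.94 wt% FeO ÷ 71.844 g/mol = 0.40282 mol, giving 0.40282 Fe and 0.40282 O.
48.17 wt% SiO2 ÷ 60.083 g/mol = 0.80172 mol, giving 0.80172 Si and 1.60344 O.
Oxygen sums to 2.41374; scaling by 6/2.41374 = 2.48577 puts the formula on 6 O.
Si: 0.80172 × 2.48577 = 1.993 atoms per formula unit.

1.993 Si apfu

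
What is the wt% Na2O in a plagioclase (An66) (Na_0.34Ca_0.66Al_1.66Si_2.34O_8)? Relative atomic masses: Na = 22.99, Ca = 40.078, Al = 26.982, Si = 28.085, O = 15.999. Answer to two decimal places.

Formula mass = 272.769 g/mol.
0.34 Na → 0.1700 mol Na2O per formula unit; M(Na2O) = 61.979, so Na2O mass = 10.536 g.
10.536/272.769 × 100 = 3.86 wt%.

3.86 wt%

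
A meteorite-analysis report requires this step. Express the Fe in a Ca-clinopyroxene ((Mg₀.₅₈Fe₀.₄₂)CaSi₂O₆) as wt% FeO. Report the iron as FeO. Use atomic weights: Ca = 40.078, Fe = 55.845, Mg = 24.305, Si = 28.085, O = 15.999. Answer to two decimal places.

13.13 wt%

Molar mass of (Mg₀.₅₈Fe₀.₄₂)CaSi₂O₆ = 0.58×24.305 + 0.42×55.845 + 1×40.078 + 2×28.085 + 6×15.999 = 229.794 g/mol.
Each formula unit contains 0.42 Fe, equivalent to 0.42/1 = 0.4200 mol FeO.
M(FeO) = 1×55.845 + 1×15.999 = 71.844 g/mol.
Mass of FeO per formula unit = 0.4200 × 71.844 = 30.174 g.
FeO wt% = 30.174 / 229.794 × 100 = 13.13%.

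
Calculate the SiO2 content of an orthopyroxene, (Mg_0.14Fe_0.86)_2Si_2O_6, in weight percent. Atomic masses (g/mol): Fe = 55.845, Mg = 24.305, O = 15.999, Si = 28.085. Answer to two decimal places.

Formula mass = 255.023 g/mol.
2 Si → 2.0000 mol SiO2 per formula unit; M(SiO2) = 60.083, so SiO2 mass = 120.166 g.
120.166/255.023 × 100 = 47.12 wt%.

47.12 wt%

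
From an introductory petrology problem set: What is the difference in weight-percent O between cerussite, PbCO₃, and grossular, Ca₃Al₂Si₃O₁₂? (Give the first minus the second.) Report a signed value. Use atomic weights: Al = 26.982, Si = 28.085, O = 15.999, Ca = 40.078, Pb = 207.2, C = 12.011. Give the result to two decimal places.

M(PbCO₃) = 267.208 g/mol, so wt% O = 47.997/267.208 × 100 = 17.96%.
M(Ca₃Al₂Si₃O₁₂) = 450.441 g/mol, so wt% O = 191.988/450.441 × 100 = 42.62%.
17.96 − 42.62 = -24.66 pp.

-24.66 percentage points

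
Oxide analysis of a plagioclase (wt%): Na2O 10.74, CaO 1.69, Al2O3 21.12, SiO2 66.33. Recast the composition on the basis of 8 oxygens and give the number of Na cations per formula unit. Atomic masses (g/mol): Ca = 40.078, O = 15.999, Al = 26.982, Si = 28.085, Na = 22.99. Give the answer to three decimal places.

Na2O: 10.74/61.979 = 0.17328 mol → 0.34656 mol Na, 0.17328 mol O.
CaO: 1.69/56.077 = 0.03014 mol → 0.03014 mol Ca, 0.03014 mol O.
Al2O3: 21.12/101.961 = 0.20714 mol → 0.41428 mol Al, 0.62142 mol O.
SiO2: 66.33/60.083 = 1.10397 mol → 1.10397 mol Si, 2.20794 mol O.
Total oxygen = 3.03278 mol. Normalization factor = 8/3.03278 = 2.63784.
Na per 8 O = 0.34656 × 2.63784 = 0.914.

0.914 Na apfu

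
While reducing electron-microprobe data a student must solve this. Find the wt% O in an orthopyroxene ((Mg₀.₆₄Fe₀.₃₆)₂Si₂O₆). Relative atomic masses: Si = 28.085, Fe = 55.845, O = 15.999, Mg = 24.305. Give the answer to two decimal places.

42.95 wt%

M((Mg₀.₆₄Fe₀.₃₆)₂Si₂O₆) = 223.483 g/mol.
O contributes 6 × 15.999 = 95.994 g per mole.
95.994/223.483 = 0.4295 → 42.95%.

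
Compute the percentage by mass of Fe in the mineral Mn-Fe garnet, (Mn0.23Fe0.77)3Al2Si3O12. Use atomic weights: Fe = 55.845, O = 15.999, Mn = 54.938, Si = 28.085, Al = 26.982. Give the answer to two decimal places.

25.95 mass %

M((Mn0.23Fe0.77)3Al2Si3O12) = 497.116 g/mol.
Fe contributes 2.31 × 55.845 = 129.002 g per mole.
129.002/497.116 = 0.2595 → 25.95%.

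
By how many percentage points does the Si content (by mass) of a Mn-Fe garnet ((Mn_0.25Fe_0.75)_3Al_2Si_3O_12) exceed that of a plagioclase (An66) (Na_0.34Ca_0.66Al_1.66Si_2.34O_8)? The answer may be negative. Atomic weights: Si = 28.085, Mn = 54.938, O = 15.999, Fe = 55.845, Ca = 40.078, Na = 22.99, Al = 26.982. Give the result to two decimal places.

Si in (Mn_0.25Fe_0.75)_3Al_2Si_3O_12: molar mass 497.062 g/mol; 3×28.085 = 84.255 g → 16.95 wt%.
Si in Na_0.34Ca_0.66Al_1.66Si_2.34O_8: molar mass 272.769 g/mol; 2.34×28.085 = 65.719 g → 24.09 wt%.
Difference = 16.95 − 24.09 = -7.14 percentage points.

-7.14 percentage points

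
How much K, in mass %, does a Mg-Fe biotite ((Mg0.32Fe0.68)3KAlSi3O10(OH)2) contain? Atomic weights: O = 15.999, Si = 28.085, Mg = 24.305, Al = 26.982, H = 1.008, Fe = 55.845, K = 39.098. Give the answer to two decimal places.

8.12 mass %

M((Mg0.32Fe0.68)3KAlSi3O10(OH)2) = 481.596 g/mol.
K contributes 1 × 39.098 = 39.098 g per mole.
39.098/481.596 = 0.0812 → 8.12%.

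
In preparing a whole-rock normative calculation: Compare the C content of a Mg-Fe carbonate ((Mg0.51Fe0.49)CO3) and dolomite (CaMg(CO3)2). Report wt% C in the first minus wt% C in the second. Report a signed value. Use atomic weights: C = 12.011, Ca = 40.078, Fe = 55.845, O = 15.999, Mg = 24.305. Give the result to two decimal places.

C in (Mg0.51Fe0.49)CO3: molar mass 99.768 g/mol; 1×12.011 = 12.011 g → 12.04 wt%.
C in CaMg(CO3)2: molar mass 184.399 g/mol; 2×12.011 = 24.022 g → 13.03 wt%.
Difference = 12.04 − 13.03 = -0.99 percentage points.

-0.99 percentage points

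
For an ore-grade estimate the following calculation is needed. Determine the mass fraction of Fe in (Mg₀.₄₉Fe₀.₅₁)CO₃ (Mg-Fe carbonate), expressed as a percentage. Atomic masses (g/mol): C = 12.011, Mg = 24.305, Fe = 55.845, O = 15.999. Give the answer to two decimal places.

28.37 wt%

Formula mass = 0.49*24.305 + 0.51*55.845 + 1*12.011 + 3*15.999 = 100.398 g/mol, of which 28.481 g is Fe.
So Fe makes up 28.481/100.398 = 0.2837 of the mass, i.e. 28.37%.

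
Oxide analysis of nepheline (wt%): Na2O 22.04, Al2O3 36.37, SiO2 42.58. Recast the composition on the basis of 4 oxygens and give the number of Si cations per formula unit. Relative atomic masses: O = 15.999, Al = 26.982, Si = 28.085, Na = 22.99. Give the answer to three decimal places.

0.997 Si apfu

Na2O: 22.04/61.979 = 0.35560 mol → 0.71120 mol Na, 0.35560 mol O.
Al2O3: 36.37/101.961 = 0.35671 mol → 0.71342 mol Al, 1.07013 mol O.
SiO2: 42.58/60.083 = 0.70869 mol → 0.70869 mol Si, 1.41738 mol O.
Total oxygen = 2.84311 mol. Normalization factor = 4/2.84311 = 1.40691.
Si per 4 O = 0.70869 × 1.40691 = 0.997.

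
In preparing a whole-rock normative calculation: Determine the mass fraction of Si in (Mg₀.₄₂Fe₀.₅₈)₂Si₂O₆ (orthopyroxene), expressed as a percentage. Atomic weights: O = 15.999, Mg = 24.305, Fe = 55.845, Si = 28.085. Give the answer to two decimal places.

23.66 wt%

Formula mass = 0.84*24.305 + 1.16*55.845 + 2*28.085 + 6*15.999 = 237.360 g/mol, of which 56.170 g is Si.
So Si makes up 56.170/237.360 = 0.2366 of the mass, i.e. 23.66%.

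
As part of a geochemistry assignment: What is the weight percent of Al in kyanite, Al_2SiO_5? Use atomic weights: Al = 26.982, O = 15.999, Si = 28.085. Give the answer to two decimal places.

M(Al_2SiO_5) = 162.044 g/mol.
Al contributes 2 × 26.982 = 53.964 g per mole.
53.964/162.044 = 0.3330 → 33.30%.

33.30 wt%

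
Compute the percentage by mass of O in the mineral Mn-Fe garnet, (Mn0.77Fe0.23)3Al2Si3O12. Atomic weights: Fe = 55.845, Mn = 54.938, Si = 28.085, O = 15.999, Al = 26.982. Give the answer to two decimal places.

Molar mass of (Mn0.77Fe0.23)3Al2Si3O12: 2.31·54.938 + 0.69·55.845 + 2·26.982 + 3·28.085 + 12·15.999 = 495.647 g/mol.
Mass of O per formula unit: 12 × 15.999 = 191.988 g.
Weight fraction O = 191.988 / 495.647 = 0.3873.

38.73 weight percent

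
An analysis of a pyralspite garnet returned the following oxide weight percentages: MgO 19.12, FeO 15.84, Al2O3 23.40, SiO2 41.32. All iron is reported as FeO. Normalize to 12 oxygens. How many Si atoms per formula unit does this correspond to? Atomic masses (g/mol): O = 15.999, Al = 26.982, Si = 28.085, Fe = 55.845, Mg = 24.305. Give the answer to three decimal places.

2.991 Si apfu

MgO: 19.12/40.304 = 0.47439 mol → 0.47439 mol Mg, 0.47439 mol O.
FeO: 15.84/71.844 = 0.22048 mol → 0.22048 mol Fe, 0.22048 mol O.
Al2O3: 23.40/101.961 = 0.22950 mol → 0.45900 mol Al, 0.68850 mol O.
SiO2: 41.32/60.083 = 0.68772 mol → 0.68772 mol Si, 1.37544 mol O.
Total oxygen = 2.75881 mol. Normalization factor = 12/2.75881 = 4.34970.
Si per 12 O = 0.68772 × 4.34970 = 2.991.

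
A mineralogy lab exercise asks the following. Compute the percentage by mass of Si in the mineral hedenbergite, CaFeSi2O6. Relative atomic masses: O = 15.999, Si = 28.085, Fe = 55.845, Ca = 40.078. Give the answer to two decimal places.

22.64 weight percent

Molar mass of CaFeSi2O6: 1*40.078 + 1*55.845 + 2*28.085 + 6*15.999 = 248.087 g/mol.
Mass of Si per formula unit: 2 × 28.085 = 56.170 g.
Weight fraction Si = 56.170 / 248.087 = 0.2264.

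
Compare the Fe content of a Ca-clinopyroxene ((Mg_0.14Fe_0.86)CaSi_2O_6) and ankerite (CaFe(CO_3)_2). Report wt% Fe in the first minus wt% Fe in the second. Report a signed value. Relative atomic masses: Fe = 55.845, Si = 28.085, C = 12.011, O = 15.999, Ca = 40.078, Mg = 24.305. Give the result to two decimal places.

-6.15 percentage points

M((Mg_0.14Fe_0.86)CaSi_2O_6) = 243.671 g/mol, so wt% Fe = 48.027/243.671 × 100 = 19.71%.
M(CaFe(CO_3)_2) = 215.939 g/mol, so wt% Fe = 55.845/215.939 × 100 = 25.86%.
19.71 − 25.86 = -6.15 pp.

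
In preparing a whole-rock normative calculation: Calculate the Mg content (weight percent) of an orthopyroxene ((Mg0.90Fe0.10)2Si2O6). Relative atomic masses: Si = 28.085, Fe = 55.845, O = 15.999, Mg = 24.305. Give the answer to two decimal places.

21.13 weight percent

Molar mass of (Mg0.90Fe0.10)2Si2O6: 1.80×24.305 + 0.20×55.845 + 2×28.085 + 6×15.999 = 207.082 g/mol.
Mass of Mg per formula unit: 1.80 × 24.305 = 43.749 g.
Weight fraction Mg = 43.749 / 207.082 = 0.2113.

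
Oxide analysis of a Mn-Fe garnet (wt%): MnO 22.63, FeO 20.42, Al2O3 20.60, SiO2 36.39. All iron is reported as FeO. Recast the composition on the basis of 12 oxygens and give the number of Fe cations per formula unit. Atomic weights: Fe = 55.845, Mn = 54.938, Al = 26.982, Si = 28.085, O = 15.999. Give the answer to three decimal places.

22.63 wt% MnO ÷ 70.937 g/mol = 0.31902 mol, giving 0.31902 Mn and 0.31902 O.
20.42 wt% FeO ÷ 71.844 g/mol = 0.28423 mol, giving 0.28423 Fe and 0.28423 O.
20.60 wt% Al2O3 ÷ 101.961 g/mol = 0.20204 mol, giving 0.40408 Al and 0.60612 O.
36.39 wt% SiO2 ÷ 60.083 g/mol = 0.60566 mol, giving 0.60566 Si and 1.21132 O.
Oxygen sums to 2.42069; scaling by 12/2.42069 = 4.95726 puts the formula on 12 O.
Fe: 0.28423 × 4.95726 = 1.409 atoms per formula unit.

1.409 Fe apfu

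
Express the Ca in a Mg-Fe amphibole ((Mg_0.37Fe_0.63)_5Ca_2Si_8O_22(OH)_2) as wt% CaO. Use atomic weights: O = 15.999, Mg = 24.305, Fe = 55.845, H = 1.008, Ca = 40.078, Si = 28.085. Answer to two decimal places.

Formula mass = 911.704 g/mol.
2 Ca → 2.0000 mol CaO per formula unit; M(CaO) = 56.077, so CaO mass = 112.154 g.
112.154/911.704 × 100 = 12.30 wt%.

12.30 wt%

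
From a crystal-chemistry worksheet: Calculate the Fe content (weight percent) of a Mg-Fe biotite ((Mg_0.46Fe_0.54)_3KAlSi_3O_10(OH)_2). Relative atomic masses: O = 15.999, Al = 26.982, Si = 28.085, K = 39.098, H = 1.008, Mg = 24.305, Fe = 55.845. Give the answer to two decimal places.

19.32 weight percent

M((Mg_0.46Fe_0.54)_3KAlSi_3O_10(OH)_2) = 468.349 g/mol.
Fe contributes 1.62 × 55.845 = 90.469 g per mole.
90.469/468.349 = 0.1932 → 19.32%.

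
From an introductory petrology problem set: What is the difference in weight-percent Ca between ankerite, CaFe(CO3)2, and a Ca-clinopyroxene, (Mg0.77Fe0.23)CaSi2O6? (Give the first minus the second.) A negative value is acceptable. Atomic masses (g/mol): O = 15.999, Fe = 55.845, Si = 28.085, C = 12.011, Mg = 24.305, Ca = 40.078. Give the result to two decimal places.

0.65 percentage points

Ca in CaFe(CO3)2: molar mass 215.939 g/mol; 1×40.078 = 40.078 g → 18.56 wt%.
Ca in (Mg0.77Fe0.23)CaSi2O6: molar mass 223.801 g/mol; 1×40.078 = 40.078 g → 17.91 wt%.
Difference = 18.56 − 17.91 = 0.65 percentage points.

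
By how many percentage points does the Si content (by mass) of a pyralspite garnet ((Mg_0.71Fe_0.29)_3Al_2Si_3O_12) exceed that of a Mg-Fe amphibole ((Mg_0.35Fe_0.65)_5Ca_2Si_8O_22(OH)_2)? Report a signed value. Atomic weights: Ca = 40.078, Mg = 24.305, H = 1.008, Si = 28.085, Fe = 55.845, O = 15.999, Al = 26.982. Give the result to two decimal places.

-4.99 percentage points

Si in (Mg_0.71Fe_0.29)_3Al_2Si_3O_12: molar mass 430.562 g/mol; 3×28.085 = 84.255 g → 19.57 wt%.
Si in (Mg_0.35Fe_0.65)_5Ca_2Si_8O_22(OH)_2: molar mass 914.858 g/mol; 8×28.085 = 224.680 g → 24.56 wt%.
Difference = 19.57 − 24.56 = -4.99 percentage points.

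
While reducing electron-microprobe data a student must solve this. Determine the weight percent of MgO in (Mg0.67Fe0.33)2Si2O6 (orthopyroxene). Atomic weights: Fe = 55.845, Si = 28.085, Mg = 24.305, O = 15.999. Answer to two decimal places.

Molar mass of (Mg0.67Fe0.33)2Si2O6 = 1.34·24.305 + 0.66·55.845 + 2·28.085 + 6·15.999 = 221.590 g/mol.
Each formula unit contains 1.34 Mg, equivalent to 1.34/1 = 1.3400 mol MgO.
M(MgO) = 1×24.305 + 1×15.999 = 40.304 g/mol.
Mass of MgO per formula unit = 1.3400 × 40.304 = 54.007 g.
MgO wt% = 54.007 / 221.590 × 100 = 24.37%.

24.37 wt%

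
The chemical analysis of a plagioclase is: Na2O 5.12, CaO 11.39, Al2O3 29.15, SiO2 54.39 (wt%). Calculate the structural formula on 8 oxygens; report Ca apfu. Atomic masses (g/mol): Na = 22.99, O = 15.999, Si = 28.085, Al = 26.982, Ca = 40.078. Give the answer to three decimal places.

Na2O (M=61.979): mol = 0.08261; Na = 0.16522, O = 0.08261.
CaO (M=56.077): mol = 0.20311; Ca = 0.20311, O = 0.20311.
Al2O3 (M=101.961): mol = 0.28589; Al = 0.57178, O = 0.85767.
SiO2 (M=60.083): mol = 0.90525; Si = 0.90525, O = 1.81050.
ΣO = 2.95389; factor = 8/ΣO = 2.70829.
Ca apfu = 0.20311 × 2.70829 = 0.550.

0.550 Ca apfu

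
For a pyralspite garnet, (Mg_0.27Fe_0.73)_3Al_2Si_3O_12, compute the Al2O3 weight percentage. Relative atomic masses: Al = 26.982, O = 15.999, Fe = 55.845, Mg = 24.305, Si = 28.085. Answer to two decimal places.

21.59 wt%

M((Mg_0.27Fe_0.73)_3Al_2Si_3O_12) = 472.195 g/mol; M(Al2O3) = 101.961 g/mol.
Moles Al2O3 per formula unit = 2 Al ÷ 2 = 1.0000.
Al2O3 fraction = (1.0000 × 101.961) / 472.195 = 101.961/472.195 = 0.2159.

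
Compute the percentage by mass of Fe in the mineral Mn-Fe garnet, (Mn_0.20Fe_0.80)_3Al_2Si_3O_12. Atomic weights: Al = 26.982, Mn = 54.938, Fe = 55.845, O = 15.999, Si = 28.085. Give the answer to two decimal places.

Molar mass of (Mn_0.20Fe_0.80)_3Al_2Si_3O_12: 0.60×54.938 + 2.40×55.845 + 2×26.982 + 3×28.085 + 12×15.999 = 497.198 g/mol.
Mass of Fe per formula unit: 2.40 × 55.845 = 134.028 g.
Weight fraction Fe = 134.028 / 497.198 = 0.2696.

26.96 mass %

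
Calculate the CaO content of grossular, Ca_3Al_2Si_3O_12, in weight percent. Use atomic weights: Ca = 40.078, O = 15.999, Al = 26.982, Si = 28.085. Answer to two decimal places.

Formula mass = 450.441 g/mol.
3 Ca → 3.0000 mol CaO per formula unit; M(CaO) = 56.077, so CaO mass = 168.231 g.
168.231/450.441 × 100 = 37.35 wt%.

37.35 wt%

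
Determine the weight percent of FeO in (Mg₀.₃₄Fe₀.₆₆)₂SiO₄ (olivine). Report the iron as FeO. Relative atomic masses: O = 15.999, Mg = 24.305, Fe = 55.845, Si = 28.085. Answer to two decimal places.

Formula mass = 182.324 g/mol.
1.32 Fe → 1.3200 mol FeO per formula unit; M(FeO) = 71.844, so FeO mass = 94.834 g.
94.834/182.324 × 100 = 52.01 wt%.

52.01 wt%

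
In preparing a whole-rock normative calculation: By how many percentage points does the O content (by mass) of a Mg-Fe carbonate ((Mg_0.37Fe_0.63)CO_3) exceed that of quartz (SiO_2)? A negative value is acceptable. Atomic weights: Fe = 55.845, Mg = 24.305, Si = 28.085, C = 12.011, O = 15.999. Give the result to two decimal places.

-7.19 percentage points

First mineral: 47.997 g O in 104.183 g formula = 46.07 wt% O.
Second mineral: 31.998 g O in 60.083 g formula = 53.26 wt% O.
46.07% − 53.26% gives a difference of -7.19 percentage points.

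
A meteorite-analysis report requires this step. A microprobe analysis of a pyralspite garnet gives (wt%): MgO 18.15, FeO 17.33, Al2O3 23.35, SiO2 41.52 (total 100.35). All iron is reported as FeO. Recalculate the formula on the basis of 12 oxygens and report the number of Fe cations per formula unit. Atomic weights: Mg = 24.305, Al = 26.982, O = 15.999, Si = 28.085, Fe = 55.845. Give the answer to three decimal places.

MgO: 18.15/40.304 = 0.45033 mol → 0.45033 mol Mg, 0.45033 mol O.
FeO: 17.33/71.844 = 0.24122 mol → 0.24122 mol Fe, 0.24122 mol O.
Al2O3: 23.35/101.961 = 0.22901 mol → 0.45802 mol Al, 0.68703 mol O.
SiO2: 41.52/60.083 = 0.69104 mol → 0.69104 mol Si, 1.38208 mol O.
Total oxygen = 2.76066 mol. Normalization factor = 12/2.76066 = 4.34679.
Fe per 12 O = 0.24122 × 4.34679 = 1.049.

1.049 Fe apfu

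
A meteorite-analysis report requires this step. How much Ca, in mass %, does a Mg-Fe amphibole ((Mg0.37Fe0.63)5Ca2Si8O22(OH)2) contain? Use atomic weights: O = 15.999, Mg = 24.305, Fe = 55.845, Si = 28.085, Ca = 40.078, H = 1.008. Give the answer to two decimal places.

Formula mass = 1.85·24.305 + 3.15·55.845 + 2·40.078 + 8·28.085 + 24·15.999 + 2·1.008 = 911.704 g/mol, of which 80.156 g is Ca.
So Ca makes up 80.156/911.704 = 0.0879 of the mass, i.e. 8.79%.

8.79 mass %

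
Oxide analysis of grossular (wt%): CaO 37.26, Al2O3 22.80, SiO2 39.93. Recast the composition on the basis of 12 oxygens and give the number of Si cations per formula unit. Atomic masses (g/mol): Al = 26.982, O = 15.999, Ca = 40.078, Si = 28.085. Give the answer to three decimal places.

2.993 Si apfu

37.26 wt% CaO ÷ 56.077 g/mol = 0.66444 mol, giving 0.66444 Ca and 0.66444 O.
22.80 wt% Al2O3 ÷ 101.961 g/mol = 0.22361 mol, giving 0.44722 Al and 0.67083 O.
39.93 wt% SiO2 ÷ 60.083 g/mol = 0.66458 mol, giving 0.66458 Si and 1.32916 O.
Oxygen sums to 2.66443; scaling by 12/2.66443 = 4.50378 puts the formula on 12 O.
Si: 0.66458 × 4.50378 = 2.993 atoms per formula unit.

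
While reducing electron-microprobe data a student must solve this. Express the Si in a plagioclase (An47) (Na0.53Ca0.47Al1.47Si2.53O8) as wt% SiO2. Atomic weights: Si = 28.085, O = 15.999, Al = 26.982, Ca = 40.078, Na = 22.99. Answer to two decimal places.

Formula mass = 269.732 g/mol.
2.53 Si → 2.5300 mol SiO2 per formula unit; M(SiO2) = 60.083, so SiO2 mass = 152.010 g.
152.010/269.732 × 100 = 56.36 wt%.

56.36 wt%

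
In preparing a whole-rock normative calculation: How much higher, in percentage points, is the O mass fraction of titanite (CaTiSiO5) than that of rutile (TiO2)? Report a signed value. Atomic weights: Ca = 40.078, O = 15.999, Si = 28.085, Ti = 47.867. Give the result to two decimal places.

0.74 percentage points

O in CaTiSiO5: molar mass 196.025 g/mol; 5×15.999 = 79.995 g → 40.81 wt%.
O in TiO2: molar mass 79.865 g/mol; 2×15.999 = 31.998 g → 40.07 wt%.
Difference = 40.81 − 40.07 = 0.74 percentage points.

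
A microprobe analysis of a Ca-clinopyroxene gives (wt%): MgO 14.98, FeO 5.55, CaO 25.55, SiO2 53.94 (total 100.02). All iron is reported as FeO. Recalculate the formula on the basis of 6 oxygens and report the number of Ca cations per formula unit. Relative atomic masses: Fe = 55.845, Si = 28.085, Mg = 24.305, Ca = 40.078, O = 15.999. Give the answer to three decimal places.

1.012 Ca apfu

MgO (M=40.304): mol = 0.37168; Mg = 0.37168, O = 0.37168.
FeO (M=71.844): mol = 0.07725; Fe = 0.07725, O = 0.07725.
CaO (M=56.077): mol = 0.45562; Ca = 0.45562, O = 0.45562.
SiO2 (M=60.083): mol = 0.89776; Si = 0.89776, O = 1.79552.
ΣO = 2.70007; factor = 6/ΣO = 2.22216.
Ca apfu = 0.45562 × 2.22216 = 1.012.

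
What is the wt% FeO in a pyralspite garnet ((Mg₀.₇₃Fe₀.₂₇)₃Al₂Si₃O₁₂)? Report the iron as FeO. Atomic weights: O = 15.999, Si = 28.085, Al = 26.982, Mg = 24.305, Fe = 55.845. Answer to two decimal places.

Formula mass = 428.669 g/mol.
0.81 Fe → 0.8100 mol FeO per formula unit; M(FeO) = 71.844, so FeO mass = 58.194 g.
58.194/428.669 × 100 = 13.58 wt%.

13.58 wt%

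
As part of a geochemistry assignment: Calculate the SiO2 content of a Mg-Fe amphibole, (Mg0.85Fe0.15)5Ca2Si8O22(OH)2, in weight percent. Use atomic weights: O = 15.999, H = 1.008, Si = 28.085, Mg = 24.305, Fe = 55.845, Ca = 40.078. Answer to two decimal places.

M((Mg0.85Fe0.15)5Ca2Si8O22(OH)2) = 836.008 g/mol; M(SiO2) = 60.083 g/mol.
Moles SiO2 per formula unit = 8 Si ÷ 1 = 8.0000.
SiO2 fraction = (8.0000 × 60.083) / 836.008 = 480.664/836.008 = 0.5750.

57.50 wt%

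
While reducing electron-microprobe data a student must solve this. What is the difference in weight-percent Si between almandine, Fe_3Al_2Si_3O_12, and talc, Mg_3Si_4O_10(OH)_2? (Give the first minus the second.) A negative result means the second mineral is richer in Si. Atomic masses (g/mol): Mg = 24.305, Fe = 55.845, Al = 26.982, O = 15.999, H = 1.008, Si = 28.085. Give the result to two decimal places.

-12.69 percentage points

First mineral: 84.255 g Si in 497.742 g formula = 16.93 wt% Si.
Second mineral: 112.340 g Si in 379.259 g formula = 29.62 wt% Si.
16.93% − 29.62% gives a difference of -12.69 percentage points.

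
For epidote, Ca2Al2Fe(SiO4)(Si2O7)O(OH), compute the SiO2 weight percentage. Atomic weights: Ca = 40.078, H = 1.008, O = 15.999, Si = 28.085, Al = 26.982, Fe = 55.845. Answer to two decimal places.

37.30 wt%

M(Ca2Al2Fe(SiO4)(Si2O7)O(OH)) = 483.215 g/mol; M(SiO2) = 60.083 g/mol.
Moles SiO2 per formula unit = 3 Si ÷ 1 = 3.0000.
SiO2 fraction = (3.0000 × 60.083) / 483.215 = 180.249/483.215 = 0.3730.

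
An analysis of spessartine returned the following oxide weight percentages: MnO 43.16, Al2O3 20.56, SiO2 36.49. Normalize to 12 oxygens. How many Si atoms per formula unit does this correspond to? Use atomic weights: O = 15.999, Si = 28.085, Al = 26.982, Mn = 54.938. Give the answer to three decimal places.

MnO (M=70.937): mol = 0.60843; Mn = 0.60843, O = 0.60843.
Al2O3 (M=101.961): mol = 0.20165; Al = 0.40330, O = 0.60495.
SiO2 (M=60.083): mol = 0.60733; Si = 0.60733, O = 1.21466.
ΣO = 2.42804; factor = 12/ΣO = 4.94226.
Si apfu = 0.60733 × 4.94226 = 3.002.

3.002 Si apfu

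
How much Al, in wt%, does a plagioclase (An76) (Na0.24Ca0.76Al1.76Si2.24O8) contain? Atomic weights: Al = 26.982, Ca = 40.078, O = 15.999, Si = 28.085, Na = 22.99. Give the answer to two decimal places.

17.31 wt%

Formula mass = 0.24·22.99 + 0.76·40.078 + 1.76·26.982 + 2.24·28.085 + 8·15.999 = 274.368 g/mol, of which 47.488 g is Al.
So Al makes up 47.488/274.368 = 0.1731 of the mass, i.e. 17.31%.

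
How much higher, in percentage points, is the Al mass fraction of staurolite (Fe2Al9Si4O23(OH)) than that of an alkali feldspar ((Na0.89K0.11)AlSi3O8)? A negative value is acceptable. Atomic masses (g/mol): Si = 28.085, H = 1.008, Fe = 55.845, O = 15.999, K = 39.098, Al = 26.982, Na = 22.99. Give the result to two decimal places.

18.29 percentage points

First mineral: 242.838 g Al in 851.852 g formula = 28.51 wt% Al.
Second mineral: 26.982 g Al in 263.991 g formula = 10.22 wt% Al.
28.51% − 10.22% gives a difference of 18.29 percentage points.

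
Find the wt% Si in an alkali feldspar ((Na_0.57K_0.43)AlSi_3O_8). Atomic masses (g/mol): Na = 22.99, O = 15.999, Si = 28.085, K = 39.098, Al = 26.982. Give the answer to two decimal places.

31.30 weight percent

Molar mass of (Na_0.57K_0.43)AlSi_3O_8: 0.57·22.99 + 0.43·39.098 + 1·26.982 + 3·28.085 + 8·15.999 = 269.145 g/mol.
Mass of Si per formula unit: 3 × 28.085 = 84.255 g.
Weight fraction Si = 84.255 / 269.145 = 0.3130.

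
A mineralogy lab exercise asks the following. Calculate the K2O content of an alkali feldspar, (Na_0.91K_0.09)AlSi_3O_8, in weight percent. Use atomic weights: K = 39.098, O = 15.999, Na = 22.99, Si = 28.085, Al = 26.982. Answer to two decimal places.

M((Na_0.91K_0.09)AlSi_3O_8) = 263.669 g/mol; M(K2O) = 94.195 g/mol.
Moles K2O per formula unit = 0.09 K ÷ 2 = 0.0450.
K2O fraction = (0.0450 × 94.195) / 263.669 = 4.239/263.669 = 0.0161.

1.61 wt%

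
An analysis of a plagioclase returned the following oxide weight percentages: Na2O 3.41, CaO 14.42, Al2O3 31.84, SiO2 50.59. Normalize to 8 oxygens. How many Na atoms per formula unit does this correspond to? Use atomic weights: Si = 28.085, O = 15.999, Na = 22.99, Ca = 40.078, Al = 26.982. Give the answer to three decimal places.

3.41 wt% Na2O ÷ 61.979 g/mol = 0.05502 mol, giving 0.11004 Na and 0.05502 O.
14.42 wt% CaO ÷ 56.077 g/mol = 0.25715 mol, giving 0.25715 Ca and 0.25715 O.
31.84 wt% Al2O3 ÷ 101.961 g/mol = 0.31228 mol, giving 0.62456 Al and 0.93684 O.
50.59 wt% SiO2 ÷ 60.083 g/mol = 0.84200 mol, giving 0.84200 Si and 1.68400 O.
Oxygen sums to 2.93301; scaling by 8/2.93301 = 2.72757 puts the formula on 8 O.
Na: 0.11004 × 2.72757 = 0.300 atoms per formula unit.

0.300 Na apfu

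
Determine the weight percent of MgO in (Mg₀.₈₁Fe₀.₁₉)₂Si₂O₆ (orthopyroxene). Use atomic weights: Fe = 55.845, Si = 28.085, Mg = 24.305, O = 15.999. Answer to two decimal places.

30.69 wt%

Molar mass of (Mg₀.₈₁Fe₀.₁₉)₂Si₂O₆ = 1.62×24.305 + 0.38×55.845 + 2×28.085 + 6×15.999 = 212.759 g/mol.
Each formula unit contains 1.62 Mg, equivalent to 1.62/1 = 1.6200 mol MgO.
M(MgO) = 1×24.305 + 1×15.999 = 40.304 g/mol.
Mass of MgO per formula unit = 1.6200 × 40.304 = 65.292 g.
MgO wt% = 65.292 / 212.759 × 100 = 30.69%.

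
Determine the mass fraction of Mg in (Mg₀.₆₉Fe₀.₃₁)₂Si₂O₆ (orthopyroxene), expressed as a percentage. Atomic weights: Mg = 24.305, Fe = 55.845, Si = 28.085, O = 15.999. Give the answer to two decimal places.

15.22 weight percent

Molar mass of (Mg₀.₆₉Fe₀.₃₁)₂Si₂O₆: 1.38*24.305 + 0.62*55.845 + 2*28.085 + 6*15.999 = 220.329 g/mol.
Mass of Mg per formula unit: 1.38 × 24.305 = 33.541 g.
Weight fraction Mg = 33.541 / 220.329 = 0.1522.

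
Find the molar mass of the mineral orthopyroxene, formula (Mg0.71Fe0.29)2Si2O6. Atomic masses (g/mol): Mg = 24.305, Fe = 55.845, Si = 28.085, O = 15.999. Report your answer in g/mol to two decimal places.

The formula mass is the sum 1.42·24.305 + 0.58·55.845 + 2·28.085 + 6·15.999.

219.07 g/mol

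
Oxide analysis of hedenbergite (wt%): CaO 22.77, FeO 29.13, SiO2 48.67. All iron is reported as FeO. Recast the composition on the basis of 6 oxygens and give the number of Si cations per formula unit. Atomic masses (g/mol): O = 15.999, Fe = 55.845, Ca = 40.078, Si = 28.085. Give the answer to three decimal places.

CaO: 22.77/56.077 = 0.40605 mol → 0.40605 mol Ca, 0.40605 mol O.
FeO: 29.13/71.844 = 0.40546 mol → 0.40546 mol Fe, 0.40546 mol O.
SiO2: 48.67/60.083 = 0.81005 mol → 0.81005 mol Si, 1.62010 mol O.
Total oxygen = 2.43161 mol. Normalization factor = 6/2.43161 = 2.46750.
Si per 6 O = 0.81005 × 2.46750 = 1.999.

1.999 Si apfu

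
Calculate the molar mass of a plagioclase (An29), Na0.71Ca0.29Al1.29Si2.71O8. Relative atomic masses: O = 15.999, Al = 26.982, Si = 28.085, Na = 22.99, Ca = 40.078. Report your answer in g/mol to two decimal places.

M = 0.71·22.99 + 0.29·40.078 + 1.29·26.982 + 2.71·28.085 + 8·15.999

266.85 g/mol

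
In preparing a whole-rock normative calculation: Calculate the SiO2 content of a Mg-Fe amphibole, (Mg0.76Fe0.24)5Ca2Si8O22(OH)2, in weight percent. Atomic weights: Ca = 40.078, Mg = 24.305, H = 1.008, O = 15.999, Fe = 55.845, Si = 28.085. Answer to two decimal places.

56.54 wt%

Formula mass = 850.201 g/mol.
8 Si → 8.0000 mol SiO2 per formula unit; M(SiO2) = 60.083, so SiO2 mass = 480.664 g.
480.664/850.201 × 100 = 56.54 wt%.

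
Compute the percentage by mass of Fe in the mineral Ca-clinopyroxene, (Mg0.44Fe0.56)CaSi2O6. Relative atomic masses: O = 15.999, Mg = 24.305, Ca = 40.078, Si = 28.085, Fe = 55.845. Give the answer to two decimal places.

13.35 wt%

M((Mg0.44Fe0.56)CaSi2O6) = 234.209 g/mol.
Fe contributes 0.56 × 55.845 = 31.273 g per mole.
31.273/234.209 = 0.1335 → 13.35%.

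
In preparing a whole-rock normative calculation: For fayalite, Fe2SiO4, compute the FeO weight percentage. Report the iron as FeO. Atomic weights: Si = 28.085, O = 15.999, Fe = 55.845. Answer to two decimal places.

M(Fe2SiO4) = 203.771 g/mol; M(FeO) = 71.844 g/mol.
Moles FeO per formula unit = 2 Fe ÷ 1 = 2.0000.
FeO fraction = (2.0000 × 71.844) / 203.771 = 143.688/203.771 = 0.7051.

70.51 wt%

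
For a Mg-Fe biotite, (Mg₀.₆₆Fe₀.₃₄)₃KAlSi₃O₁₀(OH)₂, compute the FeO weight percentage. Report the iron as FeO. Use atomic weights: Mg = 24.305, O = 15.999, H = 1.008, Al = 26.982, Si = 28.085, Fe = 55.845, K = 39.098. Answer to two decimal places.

16.31 wt%

M((Mg₀.₆₆Fe₀.₃₄)₃KAlSi₃O₁₀(OH)₂) = 449.425 g/mol; M(FeO) = 71.844 g/mol.
Moles FeO per formula unit = 1.02 Fe ÷ 1 = 1.0200.
FeO fraction = (1.0200 × 71.844) / 449.425 = 73.281/449.425 = 0.1631.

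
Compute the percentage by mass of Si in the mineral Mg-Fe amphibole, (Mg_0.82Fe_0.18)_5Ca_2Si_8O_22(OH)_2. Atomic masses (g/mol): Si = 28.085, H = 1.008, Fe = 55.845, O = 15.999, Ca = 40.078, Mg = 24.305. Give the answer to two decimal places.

M((Mg_0.82Fe_0.18)_5Ca_2Si_8O_22(OH)_2) = 840.739 g/mol.
Si contributes 8 × 28.085 = 224.680 g per mole.
224.680/840.739 = 0.2672 → 26.72%.

26.72 wt%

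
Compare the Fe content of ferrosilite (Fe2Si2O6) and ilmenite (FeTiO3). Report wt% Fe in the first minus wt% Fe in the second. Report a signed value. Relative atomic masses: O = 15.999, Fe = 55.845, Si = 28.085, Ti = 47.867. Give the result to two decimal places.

First mineral: 111.690 g Fe in 263.854 g formula = 42.33 wt% Fe.
Second mineral: 55.845 g Fe in 151.709 g formula = 36.81 wt% Fe.
42.33% − 36.81% gives a difference of 5.52 percentage points.

5.52 percentage points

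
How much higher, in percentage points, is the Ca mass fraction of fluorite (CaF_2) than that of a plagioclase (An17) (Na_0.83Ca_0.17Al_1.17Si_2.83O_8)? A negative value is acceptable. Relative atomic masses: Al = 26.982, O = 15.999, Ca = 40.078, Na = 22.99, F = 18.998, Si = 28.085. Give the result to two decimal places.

Ca in CaF_2: molar mass 78.074 g/mol; 1×40.078 = 40.078 g → 51.33 wt%.
Ca in Na_0.83Ca_0.17Al_1.17Si_2.83O_8: molar mass 264.936 g/mol; 0.17×40.078 = 6.813 g → 2.57 wt%.
Difference = 51.33 − 2.57 = 48.76 percentage points.

48.76 percentage points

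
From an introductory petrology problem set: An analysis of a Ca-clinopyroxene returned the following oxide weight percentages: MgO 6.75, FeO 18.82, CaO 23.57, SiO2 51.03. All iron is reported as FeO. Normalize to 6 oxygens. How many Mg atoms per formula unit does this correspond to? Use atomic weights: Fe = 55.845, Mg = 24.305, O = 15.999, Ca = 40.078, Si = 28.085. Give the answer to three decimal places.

0.394 Mg apfu

MgO (M=40.304): mol = 0.16748; Mg = 0.16748, O = 0.16748.
FeO (M=71.844): mol = 0.26196; Fe = 0.26196, O = 0.26196.
CaO (M=56.077): mol = 0.42031; Ca = 0.42031, O = 0.42031.
SiO2 (M=60.083): mol = 0.84933; Si = 0.84933, O = 1.69866.
ΣO = 2.54841; factor = 6/ΣO = 2.35441.
Mg apfu = 0.16748 × 2.35441 = 0.394.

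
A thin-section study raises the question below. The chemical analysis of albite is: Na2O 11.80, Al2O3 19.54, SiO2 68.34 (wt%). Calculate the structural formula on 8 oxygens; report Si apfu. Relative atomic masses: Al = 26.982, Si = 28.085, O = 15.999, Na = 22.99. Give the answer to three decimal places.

2.993 Si apfu

Na2O (M=61.979): mol = 0.19039; Na = 0.38078, O = 0.19039.
Al2O3 (M=101.961): mol = 0.19164; Al = 0.38328, O = 0.57492.
SiO2 (M=60.083): mol = 1.13743; Si = 1.13743, O = 2.27486.
ΣO = 3.04017; factor = 8/ΣO = 2.63143.
Si apfu = 1.13743 × 2.63143 = 2.993.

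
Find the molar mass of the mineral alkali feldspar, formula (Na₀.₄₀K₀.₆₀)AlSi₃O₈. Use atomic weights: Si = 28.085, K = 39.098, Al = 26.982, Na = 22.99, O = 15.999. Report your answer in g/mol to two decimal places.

271.88 g/mol

Na: 0.40 × 22.99 = 9.1960
K: 0.60 × 39.098 = 23.4588
Al: 1 × 26.982 = 26.9820
Si: 3 × 28.085 = 84.2550
O: 8 × 15.999 = 127.9920
Summing the contributions gives the formula mass.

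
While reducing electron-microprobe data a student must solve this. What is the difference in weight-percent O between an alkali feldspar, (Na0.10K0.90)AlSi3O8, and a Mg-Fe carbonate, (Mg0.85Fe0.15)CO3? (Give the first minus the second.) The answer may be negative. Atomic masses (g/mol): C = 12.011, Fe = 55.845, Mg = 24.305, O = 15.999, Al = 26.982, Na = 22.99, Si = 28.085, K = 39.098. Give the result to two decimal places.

-7.65 percentage points

M((Na0.10K0.90)AlSi3O8) = 276.716 g/mol, so wt% O = 127.992/276.716 × 100 = 46.25%.
M((Mg0.85Fe0.15)CO3) = 89.044 g/mol, so wt% O = 47.997/89.044 × 100 = 53.90%.
46.25 − 53.90 = -7.65 pp.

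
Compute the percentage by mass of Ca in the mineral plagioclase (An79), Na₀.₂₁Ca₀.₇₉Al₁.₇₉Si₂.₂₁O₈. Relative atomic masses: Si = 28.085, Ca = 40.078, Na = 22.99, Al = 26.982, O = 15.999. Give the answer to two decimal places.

Molar mass of Na₀.₂₁Ca₀.₇₉Al₁.₇₉Si₂.₂₁O₈: 0.21*22.99 + 0.79*40.078 + 1.79*26.982 + 2.21*28.085 + 8*15.999 = 274.847 g/mol.
Mass of Ca per formula unit: 0.79 × 40.078 = 31.662 g.
Weight fraction Ca = 31.662 / 274.847 = 0.1152.

11.52 wt%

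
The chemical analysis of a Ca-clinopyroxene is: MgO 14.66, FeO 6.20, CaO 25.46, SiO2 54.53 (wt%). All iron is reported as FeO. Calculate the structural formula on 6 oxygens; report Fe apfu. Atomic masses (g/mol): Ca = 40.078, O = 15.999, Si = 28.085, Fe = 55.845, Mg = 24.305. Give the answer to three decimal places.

MgO (M=40.304): mol = 0.36374; Mg = 0.36374, O = 0.36374.
FeO (M=71.844): mol = 0.08630; Fe = 0.08630, O = 0.08630.
CaO (M=56.077): mol = 0.45402; Ca = 0.45402, O = 0.45402.
SiO2 (M=60.083): mol = 0.90758; Si = 0.90758, O = 1.81516.
ΣO = 2.71922; factor = 6/ΣO = 2.20652.
Fe apfu = 0.08630 × 2.20652 = 0.190.

0.190 Fe apfu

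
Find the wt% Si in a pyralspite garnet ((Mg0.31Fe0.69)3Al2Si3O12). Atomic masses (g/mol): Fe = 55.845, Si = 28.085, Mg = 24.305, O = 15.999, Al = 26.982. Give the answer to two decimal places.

Formula mass = 0.93·24.305 + 2.07·55.845 + 2·26.982 + 3·28.085 + 12·15.999 = 468.410 g/mol, of which 84.255 g is Si.
So Si makes up 84.255/468.410 = 0.1799 of the mass, i.e. 17.99%.

17.99 weight percent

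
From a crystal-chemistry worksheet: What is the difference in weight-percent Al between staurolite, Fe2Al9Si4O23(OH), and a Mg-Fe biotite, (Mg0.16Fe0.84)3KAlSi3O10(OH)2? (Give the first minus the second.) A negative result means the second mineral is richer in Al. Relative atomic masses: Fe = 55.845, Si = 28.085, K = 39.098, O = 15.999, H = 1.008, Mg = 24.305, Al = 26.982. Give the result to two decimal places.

23.08 percentage points

M(Fe2Al9Si4O23(OH)) = 851.852 g/mol, so wt% Al = 242.838/851.852 × 100 = 28.51%.
M((Mg0.16Fe0.84)3KAlSi3O10(OH)2) = 496.735 g/mol, so wt% Al = 26.982/496.735 × 100 = 5.43%.
28.51 − 5.43 = 23.08 pp.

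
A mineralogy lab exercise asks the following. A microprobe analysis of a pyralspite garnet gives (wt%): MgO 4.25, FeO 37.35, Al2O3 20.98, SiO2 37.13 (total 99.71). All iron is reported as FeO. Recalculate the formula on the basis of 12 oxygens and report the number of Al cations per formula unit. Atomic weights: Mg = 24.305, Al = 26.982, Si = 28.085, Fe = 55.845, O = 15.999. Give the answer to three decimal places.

MgO: 4.25/40.304 = 0.10545 mol → 0.10545 mol Mg, 0.10545 mol O.
FeO: 37.35/71.844 = 0.51988 mol → 0.51988 mol Fe, 0.51988 mol O.
Al2O3: 20.98/101.961 = 0.20576 mol → 0.41152 mol Al, 0.61728 mol O.
SiO2: 37.13/60.083 = 0.61798 mol → 0.61798 mol Si, 1.23596 mol O.
Total oxygen = 2.47857 mol. Normalization factor = 12/2.47857 = 4.84150.
Al per 12 O = 0.41152 × 4.84150 = 1.992.

1.992 Al apfu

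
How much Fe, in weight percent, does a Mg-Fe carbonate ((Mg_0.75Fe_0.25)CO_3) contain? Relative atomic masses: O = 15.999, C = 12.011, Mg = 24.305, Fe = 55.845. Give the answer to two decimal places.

Molar mass of (Mg_0.75Fe_0.25)CO_3: 0.75*24.305 + 0.25*55.845 + 1*12.011 + 3*15.999 = 92.198 g/mol.
Mass of Fe per formula unit: 0.25 × 55.845 = 13.961 g.
Weight fraction Fe = 13.961 / 92.198 = 0.1514.

15.14 weight percent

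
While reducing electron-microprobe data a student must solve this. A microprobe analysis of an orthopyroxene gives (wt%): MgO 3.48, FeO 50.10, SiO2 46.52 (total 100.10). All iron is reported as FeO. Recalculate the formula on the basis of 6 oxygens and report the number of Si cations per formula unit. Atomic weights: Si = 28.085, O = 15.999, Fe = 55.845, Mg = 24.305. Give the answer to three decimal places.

1.992 Si apfu

MgO (M=40.304): mol = 0.08634; Mg = 0.08634, O = 0.08634.
FeO (M=71.844): mol = 0.69734; Fe = 0.69734, O = 0.69734.
SiO2 (M=60.083): mol = 0.77426; Si = 0.77426, O = 1.54852.
ΣO = 2.33220; factor = 6/ΣO = 2.57268.
Si apfu = 0.77426 × 2.57268 = 1.992.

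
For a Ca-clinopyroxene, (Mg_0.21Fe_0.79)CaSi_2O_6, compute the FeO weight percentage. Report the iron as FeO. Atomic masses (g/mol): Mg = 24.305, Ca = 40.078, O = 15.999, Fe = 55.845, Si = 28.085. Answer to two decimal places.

Formula mass = 241.464 g/mol.
0.79 Fe → 0.7900 mol FeO per formula unit; M(FeO) = 71.844, so FeO mass = 56.757 g.
56.757/241.464 × 100 = 23.51 wt%.

23.51 wt%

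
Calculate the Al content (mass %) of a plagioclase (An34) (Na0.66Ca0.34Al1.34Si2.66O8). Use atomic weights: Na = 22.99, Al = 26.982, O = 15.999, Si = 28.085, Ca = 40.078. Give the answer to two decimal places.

13.51 mass %

M(Na0.66Ca0.34Al1.34Si2.66O8) = 267.654 g/mol.
Al contributes 1.34 × 26.982 = 36.156 g per mole.
36.156/267.654 = 0.1351 → 13.51%.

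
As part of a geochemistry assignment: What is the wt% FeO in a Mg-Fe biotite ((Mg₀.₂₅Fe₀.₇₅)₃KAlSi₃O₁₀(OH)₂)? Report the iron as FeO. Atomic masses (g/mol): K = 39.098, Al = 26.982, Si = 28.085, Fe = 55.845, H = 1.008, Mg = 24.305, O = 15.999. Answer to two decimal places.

Molar mass of (Mg₀.₂₅Fe₀.₇₅)₃KAlSi₃O₁₀(OH)₂ = 0.75×24.305 + 2.25×55.845 + 1×39.098 + 1×26.982 + 3×28.085 + 12×15.999 + 2×1.008 = 488.219 g/mol.
Each formula unit contains 2.25 Fe, equivalent to 2.25/1 = 2.2500 mol FeO.
M(FeO) = 1×55.845 + 1×15.999 = 71.844 g/mol.
Mass of FeO per formula unit = 2.2500 × 71.844 = 161.649 g.
FeO wt% = 161.649 / 488.219 × 100 = 33.11%.

33.11 wt%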